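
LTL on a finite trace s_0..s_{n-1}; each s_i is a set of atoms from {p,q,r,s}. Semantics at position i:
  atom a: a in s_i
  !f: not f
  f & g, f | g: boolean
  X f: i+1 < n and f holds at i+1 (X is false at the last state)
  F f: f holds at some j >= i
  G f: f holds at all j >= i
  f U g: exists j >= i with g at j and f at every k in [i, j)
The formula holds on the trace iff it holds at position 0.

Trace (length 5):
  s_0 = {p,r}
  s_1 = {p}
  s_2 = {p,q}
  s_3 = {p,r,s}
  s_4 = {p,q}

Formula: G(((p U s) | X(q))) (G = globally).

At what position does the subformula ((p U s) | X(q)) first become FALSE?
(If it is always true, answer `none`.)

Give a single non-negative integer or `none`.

s_0={p,r}: ((p U s) | X(q))=True (p U s)=True p=True s=False X(q)=False q=False
s_1={p}: ((p U s) | X(q))=True (p U s)=True p=True s=False X(q)=True q=False
s_2={p,q}: ((p U s) | X(q))=True (p U s)=True p=True s=False X(q)=False q=True
s_3={p,r,s}: ((p U s) | X(q))=True (p U s)=True p=True s=True X(q)=True q=False
s_4={p,q}: ((p U s) | X(q))=False (p U s)=False p=True s=False X(q)=False q=True
G(((p U s) | X(q))) holds globally = False
First violation at position 4.

Answer: 4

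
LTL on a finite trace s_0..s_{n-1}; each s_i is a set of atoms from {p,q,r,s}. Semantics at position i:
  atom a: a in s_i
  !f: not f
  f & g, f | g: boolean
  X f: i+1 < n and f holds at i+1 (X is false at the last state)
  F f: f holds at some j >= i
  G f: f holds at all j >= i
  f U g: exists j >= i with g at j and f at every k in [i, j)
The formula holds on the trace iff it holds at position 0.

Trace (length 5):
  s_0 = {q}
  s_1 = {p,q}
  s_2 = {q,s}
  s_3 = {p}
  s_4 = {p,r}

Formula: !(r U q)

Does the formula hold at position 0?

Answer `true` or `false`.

s_0={q}: !(r U q)=False (r U q)=True r=False q=True
s_1={p,q}: !(r U q)=False (r U q)=True r=False q=True
s_2={q,s}: !(r U q)=False (r U q)=True r=False q=True
s_3={p}: !(r U q)=True (r U q)=False r=False q=False
s_4={p,r}: !(r U q)=True (r U q)=False r=True q=False

Answer: false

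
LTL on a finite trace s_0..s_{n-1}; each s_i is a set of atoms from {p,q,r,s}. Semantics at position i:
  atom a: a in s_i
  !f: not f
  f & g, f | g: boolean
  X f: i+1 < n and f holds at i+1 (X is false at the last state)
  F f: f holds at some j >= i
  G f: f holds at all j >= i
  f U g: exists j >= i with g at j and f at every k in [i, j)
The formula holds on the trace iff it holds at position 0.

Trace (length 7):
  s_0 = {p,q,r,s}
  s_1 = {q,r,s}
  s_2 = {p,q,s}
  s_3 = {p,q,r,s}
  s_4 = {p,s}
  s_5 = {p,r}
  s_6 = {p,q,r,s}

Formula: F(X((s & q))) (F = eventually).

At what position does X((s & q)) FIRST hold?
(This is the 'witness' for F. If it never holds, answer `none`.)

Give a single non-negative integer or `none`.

Answer: 0

Derivation:
s_0={p,q,r,s}: X((s & q))=True (s & q)=True s=True q=True
s_1={q,r,s}: X((s & q))=True (s & q)=True s=True q=True
s_2={p,q,s}: X((s & q))=True (s & q)=True s=True q=True
s_3={p,q,r,s}: X((s & q))=False (s & q)=True s=True q=True
s_4={p,s}: X((s & q))=False (s & q)=False s=True q=False
s_5={p,r}: X((s & q))=True (s & q)=False s=False q=False
s_6={p,q,r,s}: X((s & q))=False (s & q)=True s=True q=True
F(X((s & q))) holds; first witness at position 0.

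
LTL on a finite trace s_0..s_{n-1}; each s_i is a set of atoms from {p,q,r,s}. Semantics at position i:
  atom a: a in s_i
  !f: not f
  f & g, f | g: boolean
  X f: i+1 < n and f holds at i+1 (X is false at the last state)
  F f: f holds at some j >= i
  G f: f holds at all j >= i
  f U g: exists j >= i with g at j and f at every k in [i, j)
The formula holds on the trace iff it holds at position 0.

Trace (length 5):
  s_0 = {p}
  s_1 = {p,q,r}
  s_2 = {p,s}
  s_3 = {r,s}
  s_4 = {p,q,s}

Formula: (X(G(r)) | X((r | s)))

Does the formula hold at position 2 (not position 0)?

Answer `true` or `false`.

Answer: true

Derivation:
s_0={p}: (X(G(r)) | X((r | s)))=True X(G(r))=False G(r)=False r=False X((r | s))=True (r | s)=False s=False
s_1={p,q,r}: (X(G(r)) | X((r | s)))=True X(G(r))=False G(r)=False r=True X((r | s))=True (r | s)=True s=False
s_2={p,s}: (X(G(r)) | X((r | s)))=True X(G(r))=False G(r)=False r=False X((r | s))=True (r | s)=True s=True
s_3={r,s}: (X(G(r)) | X((r | s)))=True X(G(r))=False G(r)=False r=True X((r | s))=True (r | s)=True s=True
s_4={p,q,s}: (X(G(r)) | X((r | s)))=False X(G(r))=False G(r)=False r=False X((r | s))=False (r | s)=True s=True
Evaluating at position 2: result = True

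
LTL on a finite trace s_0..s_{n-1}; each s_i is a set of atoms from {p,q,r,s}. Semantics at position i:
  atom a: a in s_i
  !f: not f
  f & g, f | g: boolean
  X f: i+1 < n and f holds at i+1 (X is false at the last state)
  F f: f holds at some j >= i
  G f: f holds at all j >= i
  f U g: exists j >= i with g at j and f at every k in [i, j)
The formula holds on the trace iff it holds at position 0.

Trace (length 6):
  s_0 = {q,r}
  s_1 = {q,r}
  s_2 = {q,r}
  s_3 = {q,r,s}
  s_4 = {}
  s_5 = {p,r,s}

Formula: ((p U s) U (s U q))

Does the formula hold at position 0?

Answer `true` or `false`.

Answer: true

Derivation:
s_0={q,r}: ((p U s) U (s U q))=True (p U s)=False p=False s=False (s U q)=True q=True
s_1={q,r}: ((p U s) U (s U q))=True (p U s)=False p=False s=False (s U q)=True q=True
s_2={q,r}: ((p U s) U (s U q))=True (p U s)=False p=False s=False (s U q)=True q=True
s_3={q,r,s}: ((p U s) U (s U q))=True (p U s)=True p=False s=True (s U q)=True q=True
s_4={}: ((p U s) U (s U q))=False (p U s)=False p=False s=False (s U q)=False q=False
s_5={p,r,s}: ((p U s) U (s U q))=False (p U s)=True p=True s=True (s U q)=False q=False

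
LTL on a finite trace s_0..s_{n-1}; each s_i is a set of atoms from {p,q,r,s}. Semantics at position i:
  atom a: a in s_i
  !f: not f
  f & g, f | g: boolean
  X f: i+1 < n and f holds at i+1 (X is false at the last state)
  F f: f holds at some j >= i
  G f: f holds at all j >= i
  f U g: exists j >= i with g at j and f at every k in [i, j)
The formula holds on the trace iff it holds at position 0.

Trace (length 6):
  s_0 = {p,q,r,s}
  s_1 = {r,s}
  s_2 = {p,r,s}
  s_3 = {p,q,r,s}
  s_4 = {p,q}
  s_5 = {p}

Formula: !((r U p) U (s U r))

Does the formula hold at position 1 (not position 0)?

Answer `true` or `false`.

Answer: false

Derivation:
s_0={p,q,r,s}: !((r U p) U (s U r))=False ((r U p) U (s U r))=True (r U p)=True r=True p=True (s U r)=True s=True
s_1={r,s}: !((r U p) U (s U r))=False ((r U p) U (s U r))=True (r U p)=True r=True p=False (s U r)=True s=True
s_2={p,r,s}: !((r U p) U (s U r))=False ((r U p) U (s U r))=True (r U p)=True r=True p=True (s U r)=True s=True
s_3={p,q,r,s}: !((r U p) U (s U r))=False ((r U p) U (s U r))=True (r U p)=True r=True p=True (s U r)=True s=True
s_4={p,q}: !((r U p) U (s U r))=True ((r U p) U (s U r))=False (r U p)=True r=False p=True (s U r)=False s=False
s_5={p}: !((r U p) U (s U r))=True ((r U p) U (s U r))=False (r U p)=True r=False p=True (s U r)=False s=False
Evaluating at position 1: result = False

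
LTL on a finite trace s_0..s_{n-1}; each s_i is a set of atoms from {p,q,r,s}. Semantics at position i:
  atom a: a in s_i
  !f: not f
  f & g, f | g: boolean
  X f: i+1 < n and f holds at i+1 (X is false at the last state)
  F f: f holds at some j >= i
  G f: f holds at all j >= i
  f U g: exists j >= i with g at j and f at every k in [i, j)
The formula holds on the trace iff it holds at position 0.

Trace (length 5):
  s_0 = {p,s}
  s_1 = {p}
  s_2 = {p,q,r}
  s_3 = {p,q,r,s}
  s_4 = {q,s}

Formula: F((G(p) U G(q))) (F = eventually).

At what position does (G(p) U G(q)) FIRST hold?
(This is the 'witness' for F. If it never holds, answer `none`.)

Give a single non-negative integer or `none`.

Answer: 2

Derivation:
s_0={p,s}: (G(p) U G(q))=False G(p)=False p=True G(q)=False q=False
s_1={p}: (G(p) U G(q))=False G(p)=False p=True G(q)=False q=False
s_2={p,q,r}: (G(p) U G(q))=True G(p)=False p=True G(q)=True q=True
s_3={p,q,r,s}: (G(p) U G(q))=True G(p)=False p=True G(q)=True q=True
s_4={q,s}: (G(p) U G(q))=True G(p)=False p=False G(q)=True q=True
F((G(p) U G(q))) holds; first witness at position 2.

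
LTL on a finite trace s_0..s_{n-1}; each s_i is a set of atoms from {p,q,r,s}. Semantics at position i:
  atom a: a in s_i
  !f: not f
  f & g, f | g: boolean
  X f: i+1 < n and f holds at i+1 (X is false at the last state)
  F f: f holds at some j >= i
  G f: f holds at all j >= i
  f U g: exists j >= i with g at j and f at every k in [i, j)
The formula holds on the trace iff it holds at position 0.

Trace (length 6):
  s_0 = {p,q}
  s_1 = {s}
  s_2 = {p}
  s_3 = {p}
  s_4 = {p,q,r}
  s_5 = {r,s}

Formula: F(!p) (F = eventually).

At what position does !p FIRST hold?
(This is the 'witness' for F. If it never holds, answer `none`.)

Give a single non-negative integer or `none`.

Answer: 1

Derivation:
s_0={p,q}: !p=False p=True
s_1={s}: !p=True p=False
s_2={p}: !p=False p=True
s_3={p}: !p=False p=True
s_4={p,q,r}: !p=False p=True
s_5={r,s}: !p=True p=False
F(!p) holds; first witness at position 1.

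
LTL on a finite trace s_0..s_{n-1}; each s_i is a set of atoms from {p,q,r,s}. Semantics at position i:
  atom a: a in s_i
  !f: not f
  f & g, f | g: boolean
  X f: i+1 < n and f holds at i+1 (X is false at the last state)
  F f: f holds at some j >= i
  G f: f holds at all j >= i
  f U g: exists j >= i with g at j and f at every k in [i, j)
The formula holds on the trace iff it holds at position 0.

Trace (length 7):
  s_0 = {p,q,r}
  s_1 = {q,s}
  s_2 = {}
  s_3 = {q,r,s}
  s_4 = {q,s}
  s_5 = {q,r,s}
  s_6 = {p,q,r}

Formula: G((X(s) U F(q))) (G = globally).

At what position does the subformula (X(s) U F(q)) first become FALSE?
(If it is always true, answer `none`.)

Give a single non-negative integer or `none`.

Answer: none

Derivation:
s_0={p,q,r}: (X(s) U F(q))=True X(s)=True s=False F(q)=True q=True
s_1={q,s}: (X(s) U F(q))=True X(s)=False s=True F(q)=True q=True
s_2={}: (X(s) U F(q))=True X(s)=True s=False F(q)=True q=False
s_3={q,r,s}: (X(s) U F(q))=True X(s)=True s=True F(q)=True q=True
s_4={q,s}: (X(s) U F(q))=True X(s)=True s=True F(q)=True q=True
s_5={q,r,s}: (X(s) U F(q))=True X(s)=False s=True F(q)=True q=True
s_6={p,q,r}: (X(s) U F(q))=True X(s)=False s=False F(q)=True q=True
G((X(s) U F(q))) holds globally = True
No violation — formula holds at every position.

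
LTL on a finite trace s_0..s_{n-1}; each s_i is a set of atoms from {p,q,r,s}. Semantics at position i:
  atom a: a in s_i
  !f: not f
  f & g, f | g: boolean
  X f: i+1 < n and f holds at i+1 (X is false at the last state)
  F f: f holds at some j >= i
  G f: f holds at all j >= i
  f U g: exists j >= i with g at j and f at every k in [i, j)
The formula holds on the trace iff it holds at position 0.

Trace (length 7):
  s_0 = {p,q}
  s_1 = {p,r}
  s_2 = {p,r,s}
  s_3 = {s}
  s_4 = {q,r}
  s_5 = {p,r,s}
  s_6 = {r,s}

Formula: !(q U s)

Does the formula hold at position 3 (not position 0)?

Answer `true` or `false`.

Answer: false

Derivation:
s_0={p,q}: !(q U s)=True (q U s)=False q=True s=False
s_1={p,r}: !(q U s)=True (q U s)=False q=False s=False
s_2={p,r,s}: !(q U s)=False (q U s)=True q=False s=True
s_3={s}: !(q U s)=False (q U s)=True q=False s=True
s_4={q,r}: !(q U s)=False (q U s)=True q=True s=False
s_5={p,r,s}: !(q U s)=False (q U s)=True q=False s=True
s_6={r,s}: !(q U s)=False (q U s)=True q=False s=True
Evaluating at position 3: result = False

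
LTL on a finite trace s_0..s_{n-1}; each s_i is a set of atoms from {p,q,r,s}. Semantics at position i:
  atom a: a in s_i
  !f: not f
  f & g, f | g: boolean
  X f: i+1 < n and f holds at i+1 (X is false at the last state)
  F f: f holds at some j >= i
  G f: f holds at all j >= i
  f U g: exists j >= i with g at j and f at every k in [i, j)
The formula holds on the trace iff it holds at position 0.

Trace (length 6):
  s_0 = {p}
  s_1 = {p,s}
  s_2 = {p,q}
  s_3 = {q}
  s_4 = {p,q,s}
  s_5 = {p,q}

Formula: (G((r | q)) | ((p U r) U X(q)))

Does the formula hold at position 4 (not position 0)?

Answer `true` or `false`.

Answer: true

Derivation:
s_0={p}: (G((r | q)) | ((p U r) U X(q)))=False G((r | q))=False (r | q)=False r=False q=False ((p U r) U X(q))=False (p U r)=False p=True X(q)=False
s_1={p,s}: (G((r | q)) | ((p U r) U X(q)))=True G((r | q))=False (r | q)=False r=False q=False ((p U r) U X(q))=True (p U r)=False p=True X(q)=True
s_2={p,q}: (G((r | q)) | ((p U r) U X(q)))=True G((r | q))=True (r | q)=True r=False q=True ((p U r) U X(q))=True (p U r)=False p=True X(q)=True
s_3={q}: (G((r | q)) | ((p U r) U X(q)))=True G((r | q))=True (r | q)=True r=False q=True ((p U r) U X(q))=True (p U r)=False p=False X(q)=True
s_4={p,q,s}: (G((r | q)) | ((p U r) U X(q)))=True G((r | q))=True (r | q)=True r=False q=True ((p U r) U X(q))=True (p U r)=False p=True X(q)=True
s_5={p,q}: (G((r | q)) | ((p U r) U X(q)))=True G((r | q))=True (r | q)=True r=False q=True ((p U r) U X(q))=False (p U r)=False p=True X(q)=False
Evaluating at position 4: result = True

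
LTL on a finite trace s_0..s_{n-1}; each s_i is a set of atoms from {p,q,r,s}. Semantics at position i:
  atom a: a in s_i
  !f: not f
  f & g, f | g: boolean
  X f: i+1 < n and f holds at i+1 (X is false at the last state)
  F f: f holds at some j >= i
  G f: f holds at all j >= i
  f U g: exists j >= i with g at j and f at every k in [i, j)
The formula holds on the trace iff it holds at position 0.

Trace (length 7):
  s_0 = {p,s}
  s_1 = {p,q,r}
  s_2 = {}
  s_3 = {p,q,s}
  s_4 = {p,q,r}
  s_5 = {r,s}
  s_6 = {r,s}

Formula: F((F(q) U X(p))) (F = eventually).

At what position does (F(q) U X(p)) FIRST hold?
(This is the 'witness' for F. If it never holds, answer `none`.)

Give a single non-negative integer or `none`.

s_0={p,s}: (F(q) U X(p))=True F(q)=True q=False X(p)=True p=True
s_1={p,q,r}: (F(q) U X(p))=True F(q)=True q=True X(p)=False p=True
s_2={}: (F(q) U X(p))=True F(q)=True q=False X(p)=True p=False
s_3={p,q,s}: (F(q) U X(p))=True F(q)=True q=True X(p)=True p=True
s_4={p,q,r}: (F(q) U X(p))=False F(q)=True q=True X(p)=False p=True
s_5={r,s}: (F(q) U X(p))=False F(q)=False q=False X(p)=False p=False
s_6={r,s}: (F(q) U X(p))=False F(q)=False q=False X(p)=False p=False
F((F(q) U X(p))) holds; first witness at position 0.

Answer: 0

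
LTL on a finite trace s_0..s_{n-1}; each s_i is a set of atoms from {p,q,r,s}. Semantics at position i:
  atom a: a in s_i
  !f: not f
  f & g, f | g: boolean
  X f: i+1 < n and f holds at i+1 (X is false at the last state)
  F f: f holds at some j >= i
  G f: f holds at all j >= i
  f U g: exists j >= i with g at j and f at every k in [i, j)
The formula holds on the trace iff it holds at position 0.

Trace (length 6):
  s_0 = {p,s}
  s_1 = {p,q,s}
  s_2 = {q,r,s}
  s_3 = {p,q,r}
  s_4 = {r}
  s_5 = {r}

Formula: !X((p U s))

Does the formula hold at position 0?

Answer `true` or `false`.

Answer: false

Derivation:
s_0={p,s}: !X((p U s))=False X((p U s))=True (p U s)=True p=True s=True
s_1={p,q,s}: !X((p U s))=False X((p U s))=True (p U s)=True p=True s=True
s_2={q,r,s}: !X((p U s))=True X((p U s))=False (p U s)=True p=False s=True
s_3={p,q,r}: !X((p U s))=True X((p U s))=False (p U s)=False p=True s=False
s_4={r}: !X((p U s))=True X((p U s))=False (p U s)=False p=False s=False
s_5={r}: !X((p U s))=True X((p U s))=False (p U s)=False p=False s=False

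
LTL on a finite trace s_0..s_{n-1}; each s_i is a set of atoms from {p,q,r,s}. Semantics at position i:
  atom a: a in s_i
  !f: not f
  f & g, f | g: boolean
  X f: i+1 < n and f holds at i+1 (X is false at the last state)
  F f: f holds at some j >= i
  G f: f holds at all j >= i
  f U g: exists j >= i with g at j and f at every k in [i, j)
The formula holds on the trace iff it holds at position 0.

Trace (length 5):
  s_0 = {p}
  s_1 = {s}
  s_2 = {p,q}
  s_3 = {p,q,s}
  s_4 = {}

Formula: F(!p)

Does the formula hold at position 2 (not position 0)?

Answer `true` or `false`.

Answer: true

Derivation:
s_0={p}: F(!p)=True !p=False p=True
s_1={s}: F(!p)=True !p=True p=False
s_2={p,q}: F(!p)=True !p=False p=True
s_3={p,q,s}: F(!p)=True !p=False p=True
s_4={}: F(!p)=True !p=True p=False
Evaluating at position 2: result = True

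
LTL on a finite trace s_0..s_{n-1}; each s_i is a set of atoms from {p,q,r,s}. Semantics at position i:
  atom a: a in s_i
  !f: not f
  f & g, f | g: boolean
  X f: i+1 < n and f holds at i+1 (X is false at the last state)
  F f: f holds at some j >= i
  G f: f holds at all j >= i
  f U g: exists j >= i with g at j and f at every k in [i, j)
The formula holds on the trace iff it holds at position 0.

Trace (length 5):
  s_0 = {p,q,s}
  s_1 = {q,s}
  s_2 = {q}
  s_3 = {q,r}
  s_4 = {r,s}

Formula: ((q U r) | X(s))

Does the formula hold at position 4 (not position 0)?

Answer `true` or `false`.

s_0={p,q,s}: ((q U r) | X(s))=True (q U r)=True q=True r=False X(s)=True s=True
s_1={q,s}: ((q U r) | X(s))=True (q U r)=True q=True r=False X(s)=False s=True
s_2={q}: ((q U r) | X(s))=True (q U r)=True q=True r=False X(s)=False s=False
s_3={q,r}: ((q U r) | X(s))=True (q U r)=True q=True r=True X(s)=True s=False
s_4={r,s}: ((q U r) | X(s))=True (q U r)=True q=False r=True X(s)=False s=True
Evaluating at position 4: result = True

Answer: true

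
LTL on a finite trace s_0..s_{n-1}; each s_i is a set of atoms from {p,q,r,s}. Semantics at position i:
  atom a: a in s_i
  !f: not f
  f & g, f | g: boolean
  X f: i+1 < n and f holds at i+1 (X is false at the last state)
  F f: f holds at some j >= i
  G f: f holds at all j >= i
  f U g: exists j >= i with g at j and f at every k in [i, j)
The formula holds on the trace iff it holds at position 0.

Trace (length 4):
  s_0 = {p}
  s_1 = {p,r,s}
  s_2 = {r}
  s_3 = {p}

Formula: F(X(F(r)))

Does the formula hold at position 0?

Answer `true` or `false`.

s_0={p}: F(X(F(r)))=True X(F(r))=True F(r)=True r=False
s_1={p,r,s}: F(X(F(r)))=True X(F(r))=True F(r)=True r=True
s_2={r}: F(X(F(r)))=False X(F(r))=False F(r)=True r=True
s_3={p}: F(X(F(r)))=False X(F(r))=False F(r)=False r=False

Answer: true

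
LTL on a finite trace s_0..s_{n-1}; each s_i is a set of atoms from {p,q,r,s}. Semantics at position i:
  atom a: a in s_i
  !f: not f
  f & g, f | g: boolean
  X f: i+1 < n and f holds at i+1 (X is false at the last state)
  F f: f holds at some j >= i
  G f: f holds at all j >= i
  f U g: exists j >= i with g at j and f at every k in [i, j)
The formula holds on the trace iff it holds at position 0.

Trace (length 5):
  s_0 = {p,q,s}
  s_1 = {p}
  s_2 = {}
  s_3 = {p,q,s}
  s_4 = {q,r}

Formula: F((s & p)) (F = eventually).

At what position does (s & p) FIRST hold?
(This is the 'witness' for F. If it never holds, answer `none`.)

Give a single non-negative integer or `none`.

Answer: 0

Derivation:
s_0={p,q,s}: (s & p)=True s=True p=True
s_1={p}: (s & p)=False s=False p=True
s_2={}: (s & p)=False s=False p=False
s_3={p,q,s}: (s & p)=True s=True p=True
s_4={q,r}: (s & p)=False s=False p=False
F((s & p)) holds; first witness at position 0.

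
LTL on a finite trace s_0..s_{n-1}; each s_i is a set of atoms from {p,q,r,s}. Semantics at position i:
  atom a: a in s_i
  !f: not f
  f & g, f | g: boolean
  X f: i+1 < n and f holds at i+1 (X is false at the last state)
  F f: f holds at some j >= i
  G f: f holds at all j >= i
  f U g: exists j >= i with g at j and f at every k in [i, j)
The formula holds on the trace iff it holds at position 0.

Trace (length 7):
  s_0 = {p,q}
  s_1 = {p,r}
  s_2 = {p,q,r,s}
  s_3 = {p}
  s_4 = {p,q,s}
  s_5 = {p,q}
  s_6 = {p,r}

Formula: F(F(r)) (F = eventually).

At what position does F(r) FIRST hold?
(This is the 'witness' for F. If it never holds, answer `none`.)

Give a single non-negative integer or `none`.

Answer: 0

Derivation:
s_0={p,q}: F(r)=True r=False
s_1={p,r}: F(r)=True r=True
s_2={p,q,r,s}: F(r)=True r=True
s_3={p}: F(r)=True r=False
s_4={p,q,s}: F(r)=True r=False
s_5={p,q}: F(r)=True r=False
s_6={p,r}: F(r)=True r=True
F(F(r)) holds; first witness at position 0.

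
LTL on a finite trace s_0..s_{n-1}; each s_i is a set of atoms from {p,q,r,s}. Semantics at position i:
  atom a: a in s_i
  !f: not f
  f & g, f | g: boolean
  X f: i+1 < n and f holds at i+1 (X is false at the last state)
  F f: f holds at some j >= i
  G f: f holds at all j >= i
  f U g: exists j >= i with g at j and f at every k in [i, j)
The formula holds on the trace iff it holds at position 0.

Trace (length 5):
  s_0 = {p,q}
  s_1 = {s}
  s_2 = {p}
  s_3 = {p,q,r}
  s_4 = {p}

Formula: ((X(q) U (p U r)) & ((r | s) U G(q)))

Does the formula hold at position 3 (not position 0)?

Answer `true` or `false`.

s_0={p,q}: ((X(q) U (p U r)) & ((r | s) U G(q)))=False (X(q) U (p U r))=False X(q)=False q=True (p U r)=False p=True r=False ((r | s) U G(q))=False (r | s)=False s=False G(q)=False
s_1={s}: ((X(q) U (p U r)) & ((r | s) U G(q)))=False (X(q) U (p U r))=False X(q)=False q=False (p U r)=False p=False r=False ((r | s) U G(q))=False (r | s)=True s=True G(q)=False
s_2={p}: ((X(q) U (p U r)) & ((r | s) U G(q)))=False (X(q) U (p U r))=True X(q)=True q=False (p U r)=True p=True r=False ((r | s) U G(q))=False (r | s)=False s=False G(q)=False
s_3={p,q,r}: ((X(q) U (p U r)) & ((r | s) U G(q)))=False (X(q) U (p U r))=True X(q)=False q=True (p U r)=True p=True r=True ((r | s) U G(q))=False (r | s)=True s=False G(q)=False
s_4={p}: ((X(q) U (p U r)) & ((r | s) U G(q)))=False (X(q) U (p U r))=False X(q)=False q=False (p U r)=False p=True r=False ((r | s) U G(q))=False (r | s)=False s=False G(q)=False
Evaluating at position 3: result = False

Answer: false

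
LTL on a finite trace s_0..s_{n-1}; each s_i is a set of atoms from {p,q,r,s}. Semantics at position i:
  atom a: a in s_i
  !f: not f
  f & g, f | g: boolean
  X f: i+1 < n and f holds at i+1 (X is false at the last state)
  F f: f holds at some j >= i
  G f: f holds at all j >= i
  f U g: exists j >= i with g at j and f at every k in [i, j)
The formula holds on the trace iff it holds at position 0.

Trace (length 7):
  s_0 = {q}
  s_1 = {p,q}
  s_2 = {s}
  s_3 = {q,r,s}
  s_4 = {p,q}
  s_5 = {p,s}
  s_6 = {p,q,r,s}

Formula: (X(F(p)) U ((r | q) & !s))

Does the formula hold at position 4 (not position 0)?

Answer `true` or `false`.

s_0={q}: (X(F(p)) U ((r | q) & !s))=True X(F(p))=True F(p)=True p=False ((r | q) & !s)=True (r | q)=True r=False q=True !s=True s=False
s_1={p,q}: (X(F(p)) U ((r | q) & !s))=True X(F(p))=True F(p)=True p=True ((r | q) & !s)=True (r | q)=True r=False q=True !s=True s=False
s_2={s}: (X(F(p)) U ((r | q) & !s))=True X(F(p))=True F(p)=True p=False ((r | q) & !s)=False (r | q)=False r=False q=False !s=False s=True
s_3={q,r,s}: (X(F(p)) U ((r | q) & !s))=True X(F(p))=True F(p)=True p=False ((r | q) & !s)=False (r | q)=True r=True q=True !s=False s=True
s_4={p,q}: (X(F(p)) U ((r | q) & !s))=True X(F(p))=True F(p)=True p=True ((r | q) & !s)=True (r | q)=True r=False q=True !s=True s=False
s_5={p,s}: (X(F(p)) U ((r | q) & !s))=False X(F(p))=True F(p)=True p=True ((r | q) & !s)=False (r | q)=False r=False q=False !s=False s=True
s_6={p,q,r,s}: (X(F(p)) U ((r | q) & !s))=False X(F(p))=False F(p)=True p=True ((r | q) & !s)=False (r | q)=True r=True q=True !s=False s=True
Evaluating at position 4: result = True

Answer: true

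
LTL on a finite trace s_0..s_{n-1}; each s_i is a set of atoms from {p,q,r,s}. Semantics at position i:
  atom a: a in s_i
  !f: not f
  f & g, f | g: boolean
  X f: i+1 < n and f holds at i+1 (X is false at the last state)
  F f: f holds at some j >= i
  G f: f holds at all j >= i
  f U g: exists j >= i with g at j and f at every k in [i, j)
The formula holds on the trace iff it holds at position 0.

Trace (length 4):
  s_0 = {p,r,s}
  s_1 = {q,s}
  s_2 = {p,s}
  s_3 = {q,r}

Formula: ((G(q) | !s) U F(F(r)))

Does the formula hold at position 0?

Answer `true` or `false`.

Answer: true

Derivation:
s_0={p,r,s}: ((G(q) | !s) U F(F(r)))=True (G(q) | !s)=False G(q)=False q=False !s=False s=True F(F(r))=True F(r)=True r=True
s_1={q,s}: ((G(q) | !s) U F(F(r)))=True (G(q) | !s)=False G(q)=False q=True !s=False s=True F(F(r))=True F(r)=True r=False
s_2={p,s}: ((G(q) | !s) U F(F(r)))=True (G(q) | !s)=False G(q)=False q=False !s=False s=True F(F(r))=True F(r)=True r=False
s_3={q,r}: ((G(q) | !s) U F(F(r)))=True (G(q) | !s)=True G(q)=True q=True !s=True s=False F(F(r))=True F(r)=True r=True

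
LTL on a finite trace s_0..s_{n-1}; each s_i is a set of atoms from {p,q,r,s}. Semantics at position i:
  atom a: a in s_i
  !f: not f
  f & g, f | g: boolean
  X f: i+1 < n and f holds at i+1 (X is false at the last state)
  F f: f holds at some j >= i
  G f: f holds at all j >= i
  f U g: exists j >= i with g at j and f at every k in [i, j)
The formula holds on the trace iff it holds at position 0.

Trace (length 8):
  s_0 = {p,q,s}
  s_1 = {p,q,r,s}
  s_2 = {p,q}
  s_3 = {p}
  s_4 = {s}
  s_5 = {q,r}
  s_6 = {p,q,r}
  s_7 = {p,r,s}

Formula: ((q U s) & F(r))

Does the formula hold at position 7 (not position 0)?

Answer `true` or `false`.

s_0={p,q,s}: ((q U s) & F(r))=True (q U s)=True q=True s=True F(r)=True r=False
s_1={p,q,r,s}: ((q U s) & F(r))=True (q U s)=True q=True s=True F(r)=True r=True
s_2={p,q}: ((q U s) & F(r))=False (q U s)=False q=True s=False F(r)=True r=False
s_3={p}: ((q U s) & F(r))=False (q U s)=False q=False s=False F(r)=True r=False
s_4={s}: ((q U s) & F(r))=True (q U s)=True q=False s=True F(r)=True r=False
s_5={q,r}: ((q U s) & F(r))=True (q U s)=True q=True s=False F(r)=True r=True
s_6={p,q,r}: ((q U s) & F(r))=True (q U s)=True q=True s=False F(r)=True r=True
s_7={p,r,s}: ((q U s) & F(r))=True (q U s)=True q=False s=True F(r)=True r=True
Evaluating at position 7: result = True

Answer: true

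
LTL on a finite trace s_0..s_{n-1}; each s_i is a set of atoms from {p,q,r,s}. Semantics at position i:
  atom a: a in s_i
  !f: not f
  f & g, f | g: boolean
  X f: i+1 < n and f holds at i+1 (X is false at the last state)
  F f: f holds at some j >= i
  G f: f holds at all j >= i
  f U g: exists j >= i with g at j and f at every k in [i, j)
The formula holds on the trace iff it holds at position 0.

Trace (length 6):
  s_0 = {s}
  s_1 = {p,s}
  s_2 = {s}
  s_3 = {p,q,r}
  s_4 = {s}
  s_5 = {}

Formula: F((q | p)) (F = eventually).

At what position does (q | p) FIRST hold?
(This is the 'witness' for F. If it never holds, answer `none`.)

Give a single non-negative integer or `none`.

s_0={s}: (q | p)=False q=False p=False
s_1={p,s}: (q | p)=True q=False p=True
s_2={s}: (q | p)=False q=False p=False
s_3={p,q,r}: (q | p)=True q=True p=True
s_4={s}: (q | p)=False q=False p=False
s_5={}: (q | p)=False q=False p=False
F((q | p)) holds; first witness at position 1.

Answer: 1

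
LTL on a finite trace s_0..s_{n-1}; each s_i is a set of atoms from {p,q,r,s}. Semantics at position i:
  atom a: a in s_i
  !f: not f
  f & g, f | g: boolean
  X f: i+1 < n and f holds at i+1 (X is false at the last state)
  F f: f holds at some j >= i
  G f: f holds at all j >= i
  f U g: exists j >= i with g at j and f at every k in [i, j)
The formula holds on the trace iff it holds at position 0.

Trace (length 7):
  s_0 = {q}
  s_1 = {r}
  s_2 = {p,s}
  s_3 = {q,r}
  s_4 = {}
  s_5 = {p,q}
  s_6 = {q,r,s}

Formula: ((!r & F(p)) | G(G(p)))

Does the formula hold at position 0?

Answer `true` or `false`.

Answer: true

Derivation:
s_0={q}: ((!r & F(p)) | G(G(p)))=True (!r & F(p))=True !r=True r=False F(p)=True p=False G(G(p))=False G(p)=False
s_1={r}: ((!r & F(p)) | G(G(p)))=False (!r & F(p))=False !r=False r=True F(p)=True p=False G(G(p))=False G(p)=False
s_2={p,s}: ((!r & F(p)) | G(G(p)))=True (!r & F(p))=True !r=True r=False F(p)=True p=True G(G(p))=False G(p)=False
s_3={q,r}: ((!r & F(p)) | G(G(p)))=False (!r & F(p))=False !r=False r=True F(p)=True p=False G(G(p))=False G(p)=False
s_4={}: ((!r & F(p)) | G(G(p)))=True (!r & F(p))=True !r=True r=False F(p)=True p=False G(G(p))=False G(p)=False
s_5={p,q}: ((!r & F(p)) | G(G(p)))=True (!r & F(p))=True !r=True r=False F(p)=True p=True G(G(p))=False G(p)=False
s_6={q,r,s}: ((!r & F(p)) | G(G(p)))=False (!r & F(p))=False !r=False r=True F(p)=False p=False G(G(p))=False G(p)=False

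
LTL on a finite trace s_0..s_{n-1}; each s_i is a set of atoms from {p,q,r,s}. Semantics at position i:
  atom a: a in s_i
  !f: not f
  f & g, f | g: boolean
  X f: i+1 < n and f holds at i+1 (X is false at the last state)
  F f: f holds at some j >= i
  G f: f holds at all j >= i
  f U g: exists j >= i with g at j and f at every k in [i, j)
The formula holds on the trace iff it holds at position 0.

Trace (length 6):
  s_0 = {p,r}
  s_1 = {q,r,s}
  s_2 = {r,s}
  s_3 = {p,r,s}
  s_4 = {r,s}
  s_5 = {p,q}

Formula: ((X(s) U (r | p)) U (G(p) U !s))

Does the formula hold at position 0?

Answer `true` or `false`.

s_0={p,r}: ((X(s) U (r | p)) U (G(p) U !s))=True (X(s) U (r | p))=True X(s)=True s=False (r | p)=True r=True p=True (G(p) U !s)=True G(p)=False !s=True
s_1={q,r,s}: ((X(s) U (r | p)) U (G(p) U !s))=True (X(s) U (r | p))=True X(s)=True s=True (r | p)=True r=True p=False (G(p) U !s)=False G(p)=False !s=False
s_2={r,s}: ((X(s) U (r | p)) U (G(p) U !s))=True (X(s) U (r | p))=True X(s)=True s=True (r | p)=True r=True p=False (G(p) U !s)=False G(p)=False !s=False
s_3={p,r,s}: ((X(s) U (r | p)) U (G(p) U !s))=True (X(s) U (r | p))=True X(s)=True s=True (r | p)=True r=True p=True (G(p) U !s)=False G(p)=False !s=False
s_4={r,s}: ((X(s) U (r | p)) U (G(p) U !s))=True (X(s) U (r | p))=True X(s)=False s=True (r | p)=True r=True p=False (G(p) U !s)=False G(p)=False !s=False
s_5={p,q}: ((X(s) U (r | p)) U (G(p) U !s))=True (X(s) U (r | p))=True X(s)=False s=False (r | p)=True r=False p=True (G(p) U !s)=True G(p)=True !s=True

Answer: true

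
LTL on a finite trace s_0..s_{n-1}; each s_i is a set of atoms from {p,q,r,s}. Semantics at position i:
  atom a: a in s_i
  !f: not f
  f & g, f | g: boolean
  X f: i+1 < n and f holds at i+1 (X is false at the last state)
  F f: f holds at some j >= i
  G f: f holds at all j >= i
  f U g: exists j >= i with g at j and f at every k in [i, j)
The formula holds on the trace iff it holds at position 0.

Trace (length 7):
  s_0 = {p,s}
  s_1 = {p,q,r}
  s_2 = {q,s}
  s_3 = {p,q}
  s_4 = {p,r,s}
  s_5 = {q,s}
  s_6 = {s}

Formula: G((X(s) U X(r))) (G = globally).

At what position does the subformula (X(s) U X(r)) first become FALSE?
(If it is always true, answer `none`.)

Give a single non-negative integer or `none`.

Answer: 1

Derivation:
s_0={p,s}: (X(s) U X(r))=True X(s)=False s=True X(r)=True r=False
s_1={p,q,r}: (X(s) U X(r))=False X(s)=True s=False X(r)=False r=True
s_2={q,s}: (X(s) U X(r))=False X(s)=False s=True X(r)=False r=False
s_3={p,q}: (X(s) U X(r))=True X(s)=True s=False X(r)=True r=False
s_4={p,r,s}: (X(s) U X(r))=False X(s)=True s=True X(r)=False r=True
s_5={q,s}: (X(s) U X(r))=False X(s)=True s=True X(r)=False r=False
s_6={s}: (X(s) U X(r))=False X(s)=False s=True X(r)=False r=False
G((X(s) U X(r))) holds globally = False
First violation at position 1.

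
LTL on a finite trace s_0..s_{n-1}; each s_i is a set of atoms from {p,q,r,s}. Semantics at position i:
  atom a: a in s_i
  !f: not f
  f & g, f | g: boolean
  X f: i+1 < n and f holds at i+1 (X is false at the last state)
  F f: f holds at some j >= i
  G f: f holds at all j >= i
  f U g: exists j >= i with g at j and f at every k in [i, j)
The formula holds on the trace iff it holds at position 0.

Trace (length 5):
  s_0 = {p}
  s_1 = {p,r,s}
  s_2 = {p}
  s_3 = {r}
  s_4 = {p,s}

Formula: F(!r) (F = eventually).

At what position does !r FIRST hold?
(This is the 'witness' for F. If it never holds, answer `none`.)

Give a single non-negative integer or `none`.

s_0={p}: !r=True r=False
s_1={p,r,s}: !r=False r=True
s_2={p}: !r=True r=False
s_3={r}: !r=False r=True
s_4={p,s}: !r=True r=False
F(!r) holds; first witness at position 0.

Answer: 0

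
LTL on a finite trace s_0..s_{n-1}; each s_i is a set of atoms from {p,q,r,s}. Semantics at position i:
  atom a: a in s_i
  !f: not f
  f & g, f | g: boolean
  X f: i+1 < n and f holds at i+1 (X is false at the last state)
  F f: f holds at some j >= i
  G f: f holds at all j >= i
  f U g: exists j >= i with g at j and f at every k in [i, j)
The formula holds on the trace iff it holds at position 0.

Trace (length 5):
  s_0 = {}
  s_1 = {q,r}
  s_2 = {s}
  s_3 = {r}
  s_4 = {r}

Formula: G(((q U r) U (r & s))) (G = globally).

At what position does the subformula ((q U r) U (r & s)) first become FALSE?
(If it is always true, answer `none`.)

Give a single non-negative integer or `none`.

Answer: 0

Derivation:
s_0={}: ((q U r) U (r & s))=False (q U r)=False q=False r=False (r & s)=False s=False
s_1={q,r}: ((q U r) U (r & s))=False (q U r)=True q=True r=True (r & s)=False s=False
s_2={s}: ((q U r) U (r & s))=False (q U r)=False q=False r=False (r & s)=False s=True
s_3={r}: ((q U r) U (r & s))=False (q U r)=True q=False r=True (r & s)=False s=False
s_4={r}: ((q U r) U (r & s))=False (q U r)=True q=False r=True (r & s)=False s=False
G(((q U r) U (r & s))) holds globally = False
First violation at position 0.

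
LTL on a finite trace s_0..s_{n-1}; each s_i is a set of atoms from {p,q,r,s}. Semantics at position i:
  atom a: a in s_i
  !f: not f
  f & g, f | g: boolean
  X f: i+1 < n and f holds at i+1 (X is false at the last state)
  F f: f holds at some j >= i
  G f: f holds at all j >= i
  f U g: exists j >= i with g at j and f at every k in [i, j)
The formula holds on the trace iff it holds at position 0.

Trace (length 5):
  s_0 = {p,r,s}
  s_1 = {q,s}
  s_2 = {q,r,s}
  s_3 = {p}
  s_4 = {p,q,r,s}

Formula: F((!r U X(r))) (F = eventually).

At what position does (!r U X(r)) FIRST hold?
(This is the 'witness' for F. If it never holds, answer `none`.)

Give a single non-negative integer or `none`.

s_0={p,r,s}: (!r U X(r))=False !r=False r=True X(r)=False
s_1={q,s}: (!r U X(r))=True !r=True r=False X(r)=True
s_2={q,r,s}: (!r U X(r))=False !r=False r=True X(r)=False
s_3={p}: (!r U X(r))=True !r=True r=False X(r)=True
s_4={p,q,r,s}: (!r U X(r))=False !r=False r=True X(r)=False
F((!r U X(r))) holds; first witness at position 1.

Answer: 1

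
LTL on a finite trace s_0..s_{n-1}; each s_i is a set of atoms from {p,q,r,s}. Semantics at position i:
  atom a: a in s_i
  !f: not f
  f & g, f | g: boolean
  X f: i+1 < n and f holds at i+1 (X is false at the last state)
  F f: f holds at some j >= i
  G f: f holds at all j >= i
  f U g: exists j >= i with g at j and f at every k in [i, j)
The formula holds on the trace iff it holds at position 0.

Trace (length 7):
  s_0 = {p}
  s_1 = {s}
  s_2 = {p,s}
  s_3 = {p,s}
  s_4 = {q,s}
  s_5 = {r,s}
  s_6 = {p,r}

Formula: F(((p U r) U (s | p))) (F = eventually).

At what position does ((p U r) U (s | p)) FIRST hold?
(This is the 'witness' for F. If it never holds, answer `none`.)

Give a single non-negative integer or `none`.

s_0={p}: ((p U r) U (s | p))=True (p U r)=False p=True r=False (s | p)=True s=False
s_1={s}: ((p U r) U (s | p))=True (p U r)=False p=False r=False (s | p)=True s=True
s_2={p,s}: ((p U r) U (s | p))=True (p U r)=False p=True r=False (s | p)=True s=True
s_3={p,s}: ((p U r) U (s | p))=True (p U r)=False p=True r=False (s | p)=True s=True
s_4={q,s}: ((p U r) U (s | p))=True (p U r)=False p=False r=False (s | p)=True s=True
s_5={r,s}: ((p U r) U (s | p))=True (p U r)=True p=False r=True (s | p)=True s=True
s_6={p,r}: ((p U r) U (s | p))=True (p U r)=True p=True r=True (s | p)=True s=False
F(((p U r) U (s | p))) holds; first witness at position 0.

Answer: 0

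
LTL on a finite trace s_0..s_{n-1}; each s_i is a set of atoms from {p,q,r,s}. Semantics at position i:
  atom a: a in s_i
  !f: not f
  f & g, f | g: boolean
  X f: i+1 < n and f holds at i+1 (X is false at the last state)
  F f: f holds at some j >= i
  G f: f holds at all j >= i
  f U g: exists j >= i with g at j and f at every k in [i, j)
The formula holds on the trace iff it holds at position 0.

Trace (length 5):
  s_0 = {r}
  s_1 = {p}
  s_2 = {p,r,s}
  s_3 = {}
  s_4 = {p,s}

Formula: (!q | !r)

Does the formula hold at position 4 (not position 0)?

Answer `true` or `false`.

s_0={r}: (!q | !r)=True !q=True q=False !r=False r=True
s_1={p}: (!q | !r)=True !q=True q=False !r=True r=False
s_2={p,r,s}: (!q | !r)=True !q=True q=False !r=False r=True
s_3={}: (!q | !r)=True !q=True q=False !r=True r=False
s_4={p,s}: (!q | !r)=True !q=True q=False !r=True r=False
Evaluating at position 4: result = True

Answer: true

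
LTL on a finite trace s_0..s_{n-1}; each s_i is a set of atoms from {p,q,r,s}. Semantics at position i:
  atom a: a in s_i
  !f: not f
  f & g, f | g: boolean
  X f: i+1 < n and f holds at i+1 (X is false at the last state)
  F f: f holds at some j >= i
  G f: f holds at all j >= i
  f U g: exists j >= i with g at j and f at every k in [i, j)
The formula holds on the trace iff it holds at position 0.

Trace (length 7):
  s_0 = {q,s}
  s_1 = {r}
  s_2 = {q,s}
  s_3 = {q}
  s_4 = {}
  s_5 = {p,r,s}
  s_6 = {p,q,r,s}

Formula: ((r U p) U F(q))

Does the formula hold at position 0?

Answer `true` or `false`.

Answer: true

Derivation:
s_0={q,s}: ((r U p) U F(q))=True (r U p)=False r=False p=False F(q)=True q=True
s_1={r}: ((r U p) U F(q))=True (r U p)=False r=True p=False F(q)=True q=False
s_2={q,s}: ((r U p) U F(q))=True (r U p)=False r=False p=False F(q)=True q=True
s_3={q}: ((r U p) U F(q))=True (r U p)=False r=False p=False F(q)=True q=True
s_4={}: ((r U p) U F(q))=True (r U p)=False r=False p=False F(q)=True q=False
s_5={p,r,s}: ((r U p) U F(q))=True (r U p)=True r=True p=True F(q)=True q=False
s_6={p,q,r,s}: ((r U p) U F(q))=True (r U p)=True r=True p=True F(q)=True q=True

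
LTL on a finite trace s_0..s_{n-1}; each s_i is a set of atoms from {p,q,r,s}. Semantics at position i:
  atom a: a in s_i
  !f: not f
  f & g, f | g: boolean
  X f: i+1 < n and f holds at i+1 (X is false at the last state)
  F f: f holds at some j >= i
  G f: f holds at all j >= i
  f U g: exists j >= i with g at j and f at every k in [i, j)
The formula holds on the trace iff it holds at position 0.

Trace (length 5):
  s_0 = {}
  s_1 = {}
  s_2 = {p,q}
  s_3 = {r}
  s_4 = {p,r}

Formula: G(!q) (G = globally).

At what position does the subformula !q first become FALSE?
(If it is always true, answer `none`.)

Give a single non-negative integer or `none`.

Answer: 2

Derivation:
s_0={}: !q=True q=False
s_1={}: !q=True q=False
s_2={p,q}: !q=False q=True
s_3={r}: !q=True q=False
s_4={p,r}: !q=True q=False
G(!q) holds globally = False
First violation at position 2.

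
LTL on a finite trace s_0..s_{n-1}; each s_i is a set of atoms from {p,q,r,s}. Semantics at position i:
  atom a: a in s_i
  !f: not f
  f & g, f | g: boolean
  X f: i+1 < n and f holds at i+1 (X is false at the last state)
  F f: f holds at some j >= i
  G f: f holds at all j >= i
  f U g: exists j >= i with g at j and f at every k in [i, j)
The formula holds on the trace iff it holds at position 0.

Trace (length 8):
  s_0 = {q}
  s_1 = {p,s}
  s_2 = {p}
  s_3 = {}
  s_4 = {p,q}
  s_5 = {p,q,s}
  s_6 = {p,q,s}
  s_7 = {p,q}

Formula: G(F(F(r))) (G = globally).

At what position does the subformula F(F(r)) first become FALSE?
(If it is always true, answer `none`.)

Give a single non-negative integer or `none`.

Answer: 0

Derivation:
s_0={q}: F(F(r))=False F(r)=False r=False
s_1={p,s}: F(F(r))=False F(r)=False r=False
s_2={p}: F(F(r))=False F(r)=False r=False
s_3={}: F(F(r))=False F(r)=False r=False
s_4={p,q}: F(F(r))=False F(r)=False r=False
s_5={p,q,s}: F(F(r))=False F(r)=False r=False
s_6={p,q,s}: F(F(r))=False F(r)=False r=False
s_7={p,q}: F(F(r))=False F(r)=False r=False
G(F(F(r))) holds globally = False
First violation at position 0.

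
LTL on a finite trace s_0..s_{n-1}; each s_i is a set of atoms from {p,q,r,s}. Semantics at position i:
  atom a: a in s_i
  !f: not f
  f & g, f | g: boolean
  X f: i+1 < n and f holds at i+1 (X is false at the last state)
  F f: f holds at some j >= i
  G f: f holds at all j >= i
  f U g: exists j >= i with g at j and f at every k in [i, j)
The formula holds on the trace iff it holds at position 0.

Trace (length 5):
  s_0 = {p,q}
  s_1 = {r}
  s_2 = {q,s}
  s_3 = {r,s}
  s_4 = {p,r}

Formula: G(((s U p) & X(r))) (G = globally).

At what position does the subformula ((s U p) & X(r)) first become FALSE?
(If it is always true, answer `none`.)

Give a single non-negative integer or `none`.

s_0={p,q}: ((s U p) & X(r))=True (s U p)=True s=False p=True X(r)=True r=False
s_1={r}: ((s U p) & X(r))=False (s U p)=False s=False p=False X(r)=False r=True
s_2={q,s}: ((s U p) & X(r))=True (s U p)=True s=True p=False X(r)=True r=False
s_3={r,s}: ((s U p) & X(r))=True (s U p)=True s=True p=False X(r)=True r=True
s_4={p,r}: ((s U p) & X(r))=False (s U p)=True s=False p=True X(r)=False r=True
G(((s U p) & X(r))) holds globally = False
First violation at position 1.

Answer: 1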